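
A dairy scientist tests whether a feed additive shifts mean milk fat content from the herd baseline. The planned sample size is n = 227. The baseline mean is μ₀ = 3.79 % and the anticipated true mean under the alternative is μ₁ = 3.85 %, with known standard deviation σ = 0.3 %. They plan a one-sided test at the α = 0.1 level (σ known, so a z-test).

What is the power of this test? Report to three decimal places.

Power ≈ 0.958

Standardized effect: d = |μ₁ − μ₀| / σ = |3.85 − 3.79| / 0.3 = 0.2000
Noncentrality parameter: δ = d·√n = 0.2000 × √227 = 3.0133
One-sided α = 0.1 → critical value z_{0.1} = 1.282.
Power = Φ(δ − 1.282) = Φ(1.732) = 0.9583.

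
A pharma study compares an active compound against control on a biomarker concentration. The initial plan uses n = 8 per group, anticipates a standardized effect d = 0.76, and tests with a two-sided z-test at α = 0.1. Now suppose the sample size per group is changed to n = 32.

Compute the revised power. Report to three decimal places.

Power ≈ 0.919

With n = 32 per group: δ = d·√(n/2) = 0.76 × √(32/2) = 3.0400. Critical value z_{0.05} = 1.645.
Revised power = Φ(δ − 1.645) + Φ(−δ − 1.645) = Φ(1.395) + Φ(-4.685) = 0.9185 + 0.0000 = 0.9185.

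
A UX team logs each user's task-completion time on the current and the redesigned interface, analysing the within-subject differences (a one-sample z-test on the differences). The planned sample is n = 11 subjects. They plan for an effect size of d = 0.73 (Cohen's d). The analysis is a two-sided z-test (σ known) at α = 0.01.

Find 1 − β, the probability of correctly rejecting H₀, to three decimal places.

Power ≈ 0.439

Noncentrality parameter: δ = d·√n = 0.73 × √11 = 2.4211
Critical value for a two-sided test at α = 0.01: z_{α/2} = 2.576.
Power = Φ(δ − 2.576) + Φ(−δ − 2.576) = Φ(-0.155) + Φ(-4.997) = 0.4385 + 0.0000 = 0.4385.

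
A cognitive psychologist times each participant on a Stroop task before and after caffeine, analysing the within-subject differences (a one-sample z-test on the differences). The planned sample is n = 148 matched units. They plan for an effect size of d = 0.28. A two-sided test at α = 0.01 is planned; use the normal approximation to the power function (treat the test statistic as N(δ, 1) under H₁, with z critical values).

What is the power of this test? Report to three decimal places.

Power ≈ 0.797

Noncentrality parameter: δ = d·√n = 0.28 × √148 = 3.4063
Two-sided α = 0.01 → critical value z_{0.005} = 2.576.
Power = Φ(δ − 2.576) + Φ(−δ − 2.576) = Φ(0.831) + Φ(-5.982) = 0.7969 + 0.0000 = 0.7969.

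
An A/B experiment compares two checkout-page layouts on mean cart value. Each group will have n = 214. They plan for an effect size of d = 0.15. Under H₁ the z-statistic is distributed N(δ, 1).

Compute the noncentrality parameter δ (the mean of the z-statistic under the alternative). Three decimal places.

The noncentrality parameter scales effect size by the design's sample-size factor: δ = d·√(n/2) = 0.15 × √(214/2) = 1.5516

δ ≈ 1.552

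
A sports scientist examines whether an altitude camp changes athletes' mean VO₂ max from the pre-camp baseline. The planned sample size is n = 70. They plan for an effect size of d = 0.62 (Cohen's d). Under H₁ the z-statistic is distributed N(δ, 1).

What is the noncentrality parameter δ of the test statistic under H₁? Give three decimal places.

The noncentrality parameter scales effect size by the design's sample-size factor: δ = d·√n = 0.62 × √70 = 5.1873

δ ≈ 5.187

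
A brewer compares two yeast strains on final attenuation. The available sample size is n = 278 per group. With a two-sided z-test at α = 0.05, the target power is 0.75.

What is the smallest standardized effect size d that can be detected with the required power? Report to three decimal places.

Need Φ(δ − 1.960) = 0.75, so δ = 1.960 + 0.674 = 2.634.
(The second rejection-region term Φ(−δ − z_{α/2}) is negligible and dropped.)
δ = d·√(n/2) ⇒ d = δ/√(n/2) = 2.634/√(278/2) = 0.2235.

d ≈ 0.223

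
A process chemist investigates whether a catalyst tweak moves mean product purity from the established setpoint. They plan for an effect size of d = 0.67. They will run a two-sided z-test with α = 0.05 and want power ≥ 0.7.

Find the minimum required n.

n = 14

Set Φ(δ − 1.960) = 0.7; then δ − 1.960 = Φ⁻¹(0.7) = 0.524, giving δ = 2.484.
(For δ > 0 the lower-tail rejection region contributes negligibly to power, so the one-term inversion is standard.)
δ = d·√n ⇒ n = (δ/d)² = (2.484 / 0.67)² = 13.75.
Rounding up, n = 14.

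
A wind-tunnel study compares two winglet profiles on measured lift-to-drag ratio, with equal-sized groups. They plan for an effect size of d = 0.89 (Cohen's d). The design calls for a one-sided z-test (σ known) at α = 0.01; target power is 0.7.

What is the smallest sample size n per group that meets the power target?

Set Φ(δ − 2.326) = 0.7; then δ − 2.326 = Φ⁻¹(0.7) = 0.524, giving δ = 2.851.
δ = d·√(n/2) ⇒ n = 2(δ/d)² = 2 × (2.851 / 0.89)² = 20.52.
Round up to the next whole unit.

n = 21 per group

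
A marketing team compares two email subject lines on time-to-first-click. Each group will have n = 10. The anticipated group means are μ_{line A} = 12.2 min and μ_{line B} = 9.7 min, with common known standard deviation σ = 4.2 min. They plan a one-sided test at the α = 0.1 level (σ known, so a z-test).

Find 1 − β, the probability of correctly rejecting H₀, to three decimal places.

Power ≈ 0.520

Standardized effect: d = |μ_{line A} − μ_{line B}| / σ = |12.2 − 9.7| / 4.2 = 0.5952
Noncentrality parameter: δ = d·√(n/2) = 0.5952 × √(10/2) = 1.3310
One-sided α = 0.1 → critical value z_{0.1} = 1.282.
Power = P(Z > 1.282 − δ) = Φ(0.049) = 0.5197.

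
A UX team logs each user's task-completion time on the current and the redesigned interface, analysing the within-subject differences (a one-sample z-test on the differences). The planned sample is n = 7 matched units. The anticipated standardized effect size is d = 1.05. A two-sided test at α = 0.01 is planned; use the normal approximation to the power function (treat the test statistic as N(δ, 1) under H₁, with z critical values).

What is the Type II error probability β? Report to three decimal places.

β ≈ 0.420

Noncentrality parameter: δ = d·√n = 1.05 × √7 = 2.7780
Two-sided α = 0.01 → critical value z_{0.005} = 2.576.
Power = Φ(δ − 2.576) + Φ(−δ − 2.576) = Φ(0.202) + Φ(-5.354) = 0.5801 + 0.0000 = 0.5801.
Type II error: β = 1 − power = 1 − 0.5801 = 0.4199.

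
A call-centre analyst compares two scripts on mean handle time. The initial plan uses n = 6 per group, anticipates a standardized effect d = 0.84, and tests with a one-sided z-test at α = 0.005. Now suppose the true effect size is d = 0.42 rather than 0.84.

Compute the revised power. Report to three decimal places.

With d = 0.42: δ = d·√(n/2) = 0.42 × √(6/2) = 0.7275. Critical value z_{0.005} = 2.576.
Revised power = Φ(δ − 2.576) = Φ(-1.848) = 0.0323.

Power ≈ 0.032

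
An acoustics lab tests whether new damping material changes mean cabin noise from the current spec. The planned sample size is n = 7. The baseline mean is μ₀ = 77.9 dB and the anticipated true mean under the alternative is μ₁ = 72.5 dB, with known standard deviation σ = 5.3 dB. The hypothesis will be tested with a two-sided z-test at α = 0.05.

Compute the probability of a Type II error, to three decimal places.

β ≈ 0.231

Standardized effect: d = |μ₁ − μ₀| / σ = |72.5 − 77.9| / 5.3 = 1.0189
Noncentrality parameter: δ = d·√n = 1.0189 × √7 = 2.6957
Critical value for a two-sided test at α = 0.05: z_{α/2} = 1.960.
Power = Φ(δ − 1.960) + Φ(−δ − 1.960) = Φ(0.736) + Φ(-4.656) = 0.7690 + 0.0000 = 0.7690.
Type II error: β = 1 − power = 1 − 0.7690 = 0.2310.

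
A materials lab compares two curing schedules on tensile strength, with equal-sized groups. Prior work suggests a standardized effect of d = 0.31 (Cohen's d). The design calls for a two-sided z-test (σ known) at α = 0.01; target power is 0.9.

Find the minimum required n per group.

n = 310 per group

For power 0.9 need Φ(δ − z_{0.005}) = 0.9, so δ = z_{0.005} + z_{0.10} = 2.576 + 1.282 = 3.857.
(For δ > 0 the lower-tail rejection region contributes negligibly to power, so the one-term inversion is standard.)
δ = d·√(n/2) ⇒ n = 2(δ/d)² = 2 × (3.857 / 0.31)² = 309.66.
Round up to the next whole unit.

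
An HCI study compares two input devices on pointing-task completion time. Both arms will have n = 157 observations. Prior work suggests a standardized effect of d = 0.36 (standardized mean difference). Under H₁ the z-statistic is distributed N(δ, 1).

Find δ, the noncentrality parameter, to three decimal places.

δ ≈ 3.190

δ = d·√(n/2) = 0.36 × √(157/2) = 3.1896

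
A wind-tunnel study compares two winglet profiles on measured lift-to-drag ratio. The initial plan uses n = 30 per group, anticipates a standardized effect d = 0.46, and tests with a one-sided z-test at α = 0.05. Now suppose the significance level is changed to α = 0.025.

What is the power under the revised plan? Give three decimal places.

Power ≈ 0.429

δ = d·√(n/2) = 0.46 × √(30/2) = 1.7816 (unchanged). New critical value: z_{0.025} = 1.960.
Revised power = P(Z > 1.960 − δ) = Φ(-0.178) = 0.4292.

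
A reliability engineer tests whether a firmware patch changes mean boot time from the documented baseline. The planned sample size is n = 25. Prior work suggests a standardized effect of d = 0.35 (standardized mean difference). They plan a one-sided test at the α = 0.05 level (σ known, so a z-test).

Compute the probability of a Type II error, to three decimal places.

β ≈ 0.458

Noncentrality parameter: δ = d·√n = 0.35 × √25 = 1.7500
One-sided α = 0.05 → critical value z_{0.05} = 1.645.
Power = Φ(δ − 1.645) = Φ(0.105) = 0.5419.
Type II error: β = 1 − power = 1 − 0.5419 = 0.4581.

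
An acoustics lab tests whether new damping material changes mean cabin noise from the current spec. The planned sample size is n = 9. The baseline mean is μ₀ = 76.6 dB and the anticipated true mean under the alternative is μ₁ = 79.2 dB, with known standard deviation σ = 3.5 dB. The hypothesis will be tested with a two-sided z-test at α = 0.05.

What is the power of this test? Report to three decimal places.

Standardized effect: d = |μ₁ − μ₀| / σ = |79.2 − 76.6| / 3.5 = 0.7429
Noncentrality parameter: δ = d·√n = 0.7429 × √9 = 2.2286
Two-sided α = 0.05 → critical value z_{0.025} = 1.960.
Power = Φ(δ − 1.960) + Φ(−δ − 1.960) = Φ(0.269) + Φ(-4.189) = 0.6059 + 0.0000 = 0.6059.

Power ≈ 0.606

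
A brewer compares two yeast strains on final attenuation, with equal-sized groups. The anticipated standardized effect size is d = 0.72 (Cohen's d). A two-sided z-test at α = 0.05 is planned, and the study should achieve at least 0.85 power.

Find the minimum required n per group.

n = 35 per group

For power 0.85 need Φ(δ − z_{0.025}) = 0.85, so δ = z_{0.025} + z_{0.15} = 1.960 + 1.036 = 2.996.
(For δ > 0 the lower-tail rejection region contributes negligibly to power, so the one-term inversion is standard.)
δ = d·√(n/2) ⇒ n = 2(δ/d)² = 2 × (2.996 / 0.72)² = 34.64.
Rounding up, n = 35 per group.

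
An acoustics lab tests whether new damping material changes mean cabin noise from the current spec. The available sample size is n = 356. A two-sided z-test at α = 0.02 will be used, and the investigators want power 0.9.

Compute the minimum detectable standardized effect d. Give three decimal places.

d ≈ 0.191

Required noncentrality: δ = z_{0.01} + z_{0.10} = 2.326 + 1.282 = 3.608.
(The second rejection-region term Φ(−δ − z_{α/2}) is negligible and dropped.)
δ = d·√n ⇒ d = δ/√n = 3.608/√356 = 0.1912.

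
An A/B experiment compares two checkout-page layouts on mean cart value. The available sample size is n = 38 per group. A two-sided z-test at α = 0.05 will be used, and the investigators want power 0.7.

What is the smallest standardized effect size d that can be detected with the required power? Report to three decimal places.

Need Φ(δ − 1.960) = 0.7, so δ = 1.960 + 0.524 = 2.484.
(The second rejection-region term Φ(−δ − z_{α/2}) is negligible and dropped.)
δ = d·√(n/2) ⇒ d = δ/√(n/2) = 2.484/√(38/2) = 0.5700.

d ≈ 0.570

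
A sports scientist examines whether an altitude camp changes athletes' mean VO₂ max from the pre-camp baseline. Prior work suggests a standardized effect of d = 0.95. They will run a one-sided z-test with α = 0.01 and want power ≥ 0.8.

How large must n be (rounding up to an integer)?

n = 12

For power 0.8 need Φ(δ − z_{0.01}) = 0.8, so δ = z_{0.01} + z_{0.20} = 2.326 + 0.842 = 3.168.
δ = d·√n ⇒ n = (δ/d)² = (3.168 / 0.95)² = 11.12.
Round up to the next whole unit.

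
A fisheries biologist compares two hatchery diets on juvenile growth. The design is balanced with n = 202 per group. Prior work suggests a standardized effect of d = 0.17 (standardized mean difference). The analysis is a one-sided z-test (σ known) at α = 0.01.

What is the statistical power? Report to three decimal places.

Noncentrality parameter: δ = d·√(n/2) = 0.17 × √(202/2) = 1.7085
One-sided α = 0.01 → critical value z_{0.01} = 2.326.
Power = Φ(δ − 2.326) = Φ(-0.618) = 0.2683.

Power ≈ 0.268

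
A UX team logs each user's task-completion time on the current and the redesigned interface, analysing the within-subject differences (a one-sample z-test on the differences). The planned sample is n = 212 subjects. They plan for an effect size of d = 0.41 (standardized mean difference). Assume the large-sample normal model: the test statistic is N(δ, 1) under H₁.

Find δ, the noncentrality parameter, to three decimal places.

δ ≈ 5.970

δ = d·√n = 0.41 × √212 = 5.9697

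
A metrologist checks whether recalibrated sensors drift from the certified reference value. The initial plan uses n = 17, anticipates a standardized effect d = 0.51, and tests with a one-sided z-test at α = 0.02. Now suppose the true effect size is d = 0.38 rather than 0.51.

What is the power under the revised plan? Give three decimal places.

Power ≈ 0.313

With d = 0.38: δ = d·√n = 0.38 × √17 = 1.5668. Critical value z_{0.02} = 2.054.
Revised power = Φ(δ − 2.054) = Φ(-0.487) = 0.3131.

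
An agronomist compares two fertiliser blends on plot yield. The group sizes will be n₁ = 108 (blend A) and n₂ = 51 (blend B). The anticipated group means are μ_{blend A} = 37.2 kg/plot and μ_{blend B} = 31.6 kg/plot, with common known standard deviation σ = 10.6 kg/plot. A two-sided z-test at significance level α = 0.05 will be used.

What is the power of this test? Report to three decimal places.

Power ≈ 0.875

Standardized effect: d = |μ_{blend A} − μ_{blend B}| / σ = |37.2 − 31.6| / 10.6 = 0.5283
Noncentrality parameter: δ = d / √(1/n₁ + 1/n₂) = 0.5283 / √(1/108 + 1/51) = 3.1094
Two-sided α = 0.05 → critical value z_{0.025} = 1.960.
Power = Φ(δ − 1.960) + Φ(−δ − 1.960) = Φ(1.149) + Φ(-5.069) = 0.8748 + 0.0000 = 0.8748.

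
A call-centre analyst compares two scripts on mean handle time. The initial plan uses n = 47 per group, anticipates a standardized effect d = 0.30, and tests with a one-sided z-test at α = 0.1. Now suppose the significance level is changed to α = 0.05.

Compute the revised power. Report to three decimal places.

δ = d·√(n/2) = 0.30 × √(47/2) = 1.4543 (unchanged). New critical value: z_{0.05} = 1.645.
Revised power = Φ(δ − 1.645) = Φ(-0.191) = 0.4244.

Power ≈ 0.424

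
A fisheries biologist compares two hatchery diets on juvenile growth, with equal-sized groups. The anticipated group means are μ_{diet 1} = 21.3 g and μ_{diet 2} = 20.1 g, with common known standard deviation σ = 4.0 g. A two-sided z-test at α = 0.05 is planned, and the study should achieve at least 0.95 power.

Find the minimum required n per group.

n = 289 per group

Standardized effect: d = |μ_{diet 1} − μ_{diet 2}| / σ = |21.3 − 20.1| / 4.0 = 0.3000
Set Φ(δ − 1.960) = 0.95; then δ − 1.960 = Φ⁻¹(0.95) = 1.645, giving δ = 3.605.
(Ignoring the negligible lower-tail rejection probability gives the usual closed-form inversion.)
δ = d·√(n/2) ⇒ n = 2(δ/d)² = 2 × (3.605 / 0.3000)² = 288.77.
Round up to the next whole unit.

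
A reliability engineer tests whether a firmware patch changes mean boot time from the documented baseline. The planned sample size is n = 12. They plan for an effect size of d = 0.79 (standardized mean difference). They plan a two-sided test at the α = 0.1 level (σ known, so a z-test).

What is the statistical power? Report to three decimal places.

Noncentrality parameter: λ = d·√n = 0.79 × √12 = 2.7366
Two-sided α = 0.1 → critical value z_{0.05} = 1.645.
Power = Φ(λ − 1.645) + Φ(−λ − 1.645) = Φ(1.092) + Φ(-4.381) = 0.8625 + 0.0000 = 0.8625.

Power ≈ 0.863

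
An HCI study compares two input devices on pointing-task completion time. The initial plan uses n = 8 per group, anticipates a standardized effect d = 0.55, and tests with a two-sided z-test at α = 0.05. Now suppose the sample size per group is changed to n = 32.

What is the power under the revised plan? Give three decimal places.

Power ≈ 0.595

With n = 32 per group: δ = d·√(n/2) = 0.55 × √(32/2) = 2.2000. Critical value z_{0.025} = 1.960.
Revised power = Φ(δ − 1.960) + Φ(−δ − 1.960) = Φ(0.240) + Φ(-4.160) = 0.5948 + 0.0000 = 0.5949.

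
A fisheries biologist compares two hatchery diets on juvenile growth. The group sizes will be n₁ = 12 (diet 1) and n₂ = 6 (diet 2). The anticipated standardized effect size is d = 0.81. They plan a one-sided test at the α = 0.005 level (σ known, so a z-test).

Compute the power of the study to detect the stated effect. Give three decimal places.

Power ≈ 0.170

Noncentrality parameter: δ = d / √(1/n₁ + 1/n₂) = 0.81 / √(1/12 + 1/6) = 1.6200
One-sided α = 0.005 → critical value z_{0.005} = 2.576.
Power = Φ(δ − 2.576) = Φ(-0.956) = 0.1696.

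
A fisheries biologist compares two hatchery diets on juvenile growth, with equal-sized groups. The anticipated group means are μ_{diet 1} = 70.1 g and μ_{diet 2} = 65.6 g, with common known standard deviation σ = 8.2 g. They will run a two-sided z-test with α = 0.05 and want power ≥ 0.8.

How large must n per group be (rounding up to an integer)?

n = 53 per group

Standardized effect: d = |μ_{diet 1} − μ_{diet 2}| / σ = |70.1 − 65.6| / 8.2 = 0.5488
Set Φ(δ − 1.960) = 0.8; then δ − 1.960 = Φ⁻¹(0.8) = 0.842, giving δ = 2.802.
(Ignoring the negligible lower-tail rejection probability gives the usual closed-form inversion.)
δ = d·√(n/2) ⇒ n = 2(δ/d)² = 2 × (2.802 / 0.5488)² = 52.12.
Round up to the next whole unit.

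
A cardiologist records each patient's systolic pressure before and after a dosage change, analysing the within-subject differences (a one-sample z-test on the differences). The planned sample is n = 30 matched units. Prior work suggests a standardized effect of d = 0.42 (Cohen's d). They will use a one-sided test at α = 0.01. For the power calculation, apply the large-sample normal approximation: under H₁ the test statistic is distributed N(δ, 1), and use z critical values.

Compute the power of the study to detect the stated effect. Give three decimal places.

Noncentrality parameter: δ = d·√n = 0.42 × √30 = 2.3004
One-sided α = 0.01 → critical value z_{0.01} = 2.326.
Power = P(Z > 2.326 − δ) = Φ(-0.026) = 0.4897.

Power ≈ 0.490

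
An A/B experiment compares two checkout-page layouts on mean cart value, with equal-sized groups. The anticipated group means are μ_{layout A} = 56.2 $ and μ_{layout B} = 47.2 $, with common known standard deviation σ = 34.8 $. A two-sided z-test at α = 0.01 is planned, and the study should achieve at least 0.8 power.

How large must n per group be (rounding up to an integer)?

n = 350 per group

Standardized effect: d = |μ_{layout A} − μ_{layout B}| / σ = |56.2 − 47.2| / 34.8 = 0.2586
Set Φ(δ − 2.576) = 0.8; then δ − 2.576 = Φ⁻¹(0.8) = 0.842, giving δ = 3.417.
(Ignoring the negligible lower-tail rejection probability gives the usual closed-form inversion.)
δ = d·√(n/2) ⇒ n = 2(δ/d)² = 2 × (3.417 / 0.2586)² = 349.23.
Rounding up, n = 350 per group.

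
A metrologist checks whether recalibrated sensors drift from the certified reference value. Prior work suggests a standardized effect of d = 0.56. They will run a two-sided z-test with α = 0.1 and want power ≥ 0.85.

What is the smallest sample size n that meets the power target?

n = 23

For power 0.85 need Φ(δ − z_{0.05}) = 0.85, so δ = z_{0.05} + z_{0.15} = 1.645 + 1.036 = 2.681.
(For δ > 0 the lower-tail rejection region contributes negligibly to power, so the one-term inversion is standard.)
δ = d·√n ⇒ n = (δ/d)² = (2.681 / 0.56)² = 22.93.
Rounding up, n = 23.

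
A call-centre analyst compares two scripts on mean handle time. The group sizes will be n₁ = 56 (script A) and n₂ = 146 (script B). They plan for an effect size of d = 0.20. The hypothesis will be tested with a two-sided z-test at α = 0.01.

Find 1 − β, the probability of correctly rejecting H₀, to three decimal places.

Power ≈ 0.096

Noncentrality parameter: δ = d / √(1/n₁ + 1/n₂) = 0.20 / √(1/56 + 1/146) = 1.2724
Two-sided α = 0.01 → critical value z_{0.005} = 2.576.
Power = Φ(δ − 2.576) + Φ(−δ − 2.576) = Φ(-1.303) + Φ(-3.848) = 0.0962 + 0.0001 = 0.0963.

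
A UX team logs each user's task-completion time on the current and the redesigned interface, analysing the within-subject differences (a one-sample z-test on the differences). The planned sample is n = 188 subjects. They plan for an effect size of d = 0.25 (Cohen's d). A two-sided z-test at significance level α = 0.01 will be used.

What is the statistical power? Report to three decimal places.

Power ≈ 0.803

Noncentrality parameter: δ = d·√n = 0.25 × √188 = 3.4278
Two-sided α = 0.01 → critical value z_{0.005} = 2.576.
Power = Φ(δ − 2.576) + Φ(−δ − 2.576) = Φ(0.852) + Φ(-6.004) = 0.8029 + 0.0000 = 0.8029.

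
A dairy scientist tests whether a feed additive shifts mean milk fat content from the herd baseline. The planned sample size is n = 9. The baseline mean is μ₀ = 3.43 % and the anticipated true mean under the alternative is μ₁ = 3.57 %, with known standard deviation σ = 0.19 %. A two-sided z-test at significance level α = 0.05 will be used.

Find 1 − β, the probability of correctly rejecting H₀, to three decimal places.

Standardized effect: d = |μ₁ − μ₀| / σ = |3.57 − 3.43| / 0.19 = 0.7368
Noncentrality parameter: δ = d·√n = 0.7368 × √9 = 2.2105
Critical value for a two-sided test at α = 0.05: z_{α/2} = 1.960.
Power = Φ(δ − 1.960) + Φ(−δ − 1.960) = Φ(0.251) + Φ(-4.170) = 0.5989 + 0.0000 = 0.5989.

Power ≈ 0.599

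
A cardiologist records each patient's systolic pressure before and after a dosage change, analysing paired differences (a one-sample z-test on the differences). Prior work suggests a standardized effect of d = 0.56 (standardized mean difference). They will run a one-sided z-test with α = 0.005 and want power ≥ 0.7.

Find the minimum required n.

Set Φ(δ − 2.576) = 0.7; then δ − 2.576 = Φ⁻¹(0.7) = 0.524, giving δ = 3.100.
δ = d·√n ⇒ n = (δ/d)² = (3.100 / 0.56)² = 30.65.
Rounding up, n = 31.

n = 31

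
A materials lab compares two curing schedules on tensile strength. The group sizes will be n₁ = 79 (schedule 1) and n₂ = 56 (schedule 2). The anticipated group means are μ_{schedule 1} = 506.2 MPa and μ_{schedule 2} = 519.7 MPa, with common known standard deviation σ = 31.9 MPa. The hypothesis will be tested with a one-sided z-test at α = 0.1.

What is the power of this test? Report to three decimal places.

Power ≈ 0.873

Standardized effect: d = |μ_{schedule 1} − μ_{schedule 2}| / σ = |506.2 − 519.7| / 31.9 = 0.4232
Noncentrality parameter: δ = d / √(1/n₁ + 1/n₂) = 0.4232 / √(1/79 + 1/56) = 2.4226
One-sided α = 0.1 → critical value z_{0.1} = 1.282.
Power = Φ(δ − 1.282) = Φ(1.141) = 0.8731.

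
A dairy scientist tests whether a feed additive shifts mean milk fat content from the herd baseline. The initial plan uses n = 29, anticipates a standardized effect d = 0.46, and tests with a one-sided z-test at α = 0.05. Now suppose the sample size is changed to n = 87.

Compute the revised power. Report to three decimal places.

With n = 87: δ = d·√n = 0.46 × √87 = 4.2906. Critical value z_{0.05} = 1.645.
Revised power = Φ(δ − 1.645) = Φ(2.646) = 0.9959.

Power ≈ 0.996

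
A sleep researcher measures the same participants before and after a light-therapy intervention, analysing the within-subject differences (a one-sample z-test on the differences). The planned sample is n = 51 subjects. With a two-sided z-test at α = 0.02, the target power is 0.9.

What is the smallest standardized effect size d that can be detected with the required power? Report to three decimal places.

Required noncentrality: δ = z_{0.01} + z_{0.10} = 2.326 + 1.282 = 3.608.
(Lower-tail contribution to power is negligible for δ > 0.)
δ = d·√n ⇒ d = δ/√n = 3.608/√51 = 0.5052.

d ≈ 0.505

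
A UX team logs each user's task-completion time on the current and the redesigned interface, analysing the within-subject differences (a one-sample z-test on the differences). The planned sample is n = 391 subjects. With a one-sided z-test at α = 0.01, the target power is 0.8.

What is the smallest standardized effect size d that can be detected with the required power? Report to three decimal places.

Required noncentrality: δ = z_{0.01} + z_{0.20} = 2.326 + 0.842 = 3.168.
δ = d·√n ⇒ d = δ/√n = 3.168/√391 = 0.1602.

d ≈ 0.160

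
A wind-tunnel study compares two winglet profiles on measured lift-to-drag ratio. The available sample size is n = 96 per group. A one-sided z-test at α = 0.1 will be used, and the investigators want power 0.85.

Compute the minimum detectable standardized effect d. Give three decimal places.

Need Φ(δ − 1.282) = 0.85, so δ = 1.282 + 1.036 = 2.318.
δ = d·√(n/2) ⇒ d = δ/√(n/2) = 2.318/√(96/2) = 0.3346.

d ≈ 0.335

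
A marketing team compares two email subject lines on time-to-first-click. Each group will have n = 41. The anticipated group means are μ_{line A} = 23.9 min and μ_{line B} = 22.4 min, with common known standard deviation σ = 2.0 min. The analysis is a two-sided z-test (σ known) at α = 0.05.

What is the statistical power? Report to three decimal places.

Standardized effect: d = |μ_{line A} − μ_{line B}| / σ = |23.9 − 22.4| / 2.0 = 0.7500
Noncentrality parameter: δ = d·√(n/2) = 0.7500 × √(41/2) = 3.3958
Two-sided α = 0.05 → critical value z_{0.025} = 1.960.
Power = Φ(δ − 1.960) + Φ(−δ − 1.960) = Φ(1.436) + Φ(-5.356) = 0.9245 + 0.0000 = 0.9245.

Power ≈ 0.924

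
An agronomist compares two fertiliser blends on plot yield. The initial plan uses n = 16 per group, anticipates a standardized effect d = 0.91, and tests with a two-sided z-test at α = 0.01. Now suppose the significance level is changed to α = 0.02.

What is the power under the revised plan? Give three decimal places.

δ = d·√(n/2) = 0.91 × √(16/2) = 2.5739 (unchanged). New critical value: z_{0.01} = 2.326.
Revised power = Φ(δ − 2.326) + Φ(−δ − 2.326) = Φ(0.248) + Φ(-4.900) = 0.5977 + 0.0000 = 0.5977.

Power ≈ 0.598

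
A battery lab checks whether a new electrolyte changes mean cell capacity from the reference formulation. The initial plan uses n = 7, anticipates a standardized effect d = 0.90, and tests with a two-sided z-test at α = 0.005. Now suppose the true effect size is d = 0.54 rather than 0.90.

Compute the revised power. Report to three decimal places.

With d = 0.54: δ = d·√n = 0.54 × √7 = 1.4287. Critical value z_{0.0025} = 2.807.
Revised power = Φ(δ − 2.807) + Φ(−δ − 2.807) = Φ(-1.378) + Φ(-4.236) = 0.0841 + 0.0000 = 0.0841.

Power ≈ 0.084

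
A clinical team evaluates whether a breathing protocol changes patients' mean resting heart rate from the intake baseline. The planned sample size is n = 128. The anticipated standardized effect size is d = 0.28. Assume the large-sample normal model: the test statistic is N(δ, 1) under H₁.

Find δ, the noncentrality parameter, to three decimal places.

The noncentrality parameter scales effect size by the design's sample-size factor: δ = d·√n = 0.28 × √128 = 3.1678

δ ≈ 3.168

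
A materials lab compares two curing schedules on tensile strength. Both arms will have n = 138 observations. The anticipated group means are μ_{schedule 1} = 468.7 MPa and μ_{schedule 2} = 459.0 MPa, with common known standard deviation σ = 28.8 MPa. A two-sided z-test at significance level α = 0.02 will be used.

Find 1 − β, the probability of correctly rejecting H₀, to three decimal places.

Standardized effect: d = |μ_{schedule 1} − μ_{schedule 2}| / σ = |468.7 − 459.0| / 28.8 = 0.3368
Noncentrality parameter: δ = d·√(n/2) = 0.3368 × √(138/2) = 2.7977
Two-sided α = 0.02 → critical value z_{0.01} = 2.326.
Power = Φ(δ − 2.326) + Φ(−δ − 2.326) = Φ(0.471) + Φ(-5.124) = 0.6813 + 0.0000 = 0.6813.

Power ≈ 0.681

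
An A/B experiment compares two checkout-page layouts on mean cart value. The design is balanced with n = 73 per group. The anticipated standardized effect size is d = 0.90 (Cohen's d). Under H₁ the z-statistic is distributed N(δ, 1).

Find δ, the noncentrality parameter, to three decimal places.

The noncentrality parameter scales effect size by the design's sample-size factor: δ = d·√(n/2) = 0.90 × √(73/2) = 5.4374

δ ≈ 5.437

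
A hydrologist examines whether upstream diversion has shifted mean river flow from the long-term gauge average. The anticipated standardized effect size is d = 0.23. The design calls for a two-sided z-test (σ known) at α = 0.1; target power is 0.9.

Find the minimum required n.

Set Φ(δ − 1.645) = 0.9; then δ − 1.645 = Φ⁻¹(0.9) = 1.282, giving δ = 2.926.
(The Φ(−δ − z_{α/2}) term is vanishingly small for δ > 0 and is dropped in the standard sample-size formula.)
δ = d·√n ⇒ n = (δ/d)² = (2.926 / 0.23)² = 161.89.
Round up to the next whole unit.

n = 162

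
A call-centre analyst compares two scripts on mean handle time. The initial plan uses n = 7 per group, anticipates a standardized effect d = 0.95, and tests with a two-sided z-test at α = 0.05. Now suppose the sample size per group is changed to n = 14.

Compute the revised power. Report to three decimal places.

With n = 14 per group: δ = d·√(n/2) = 0.95 × √(14/2) = 2.5135. Critical value z_{0.025} = 1.960.
Revised power = Φ(δ − 1.960) + Φ(−δ − 1.960) = Φ(0.553) + Φ(-4.473) = 0.7100 + 0.0000 = 0.7100.

Power ≈ 0.710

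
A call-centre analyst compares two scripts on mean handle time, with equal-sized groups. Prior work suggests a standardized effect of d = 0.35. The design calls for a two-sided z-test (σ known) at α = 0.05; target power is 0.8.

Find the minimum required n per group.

For power 0.8 need Φ(δ − z_{0.025}) = 0.8, so δ = z_{0.025} + z_{0.20} = 1.960 + 0.842 = 2.802.
(For δ > 0 the lower-tail rejection region contributes negligibly to power, so the one-term inversion is standard.)
δ = d·√(n/2) ⇒ n = 2(δ/d)² = 2 × (2.802 / 0.35)² = 128.14.
Rounding up, n = 129 per group.

n = 129 per group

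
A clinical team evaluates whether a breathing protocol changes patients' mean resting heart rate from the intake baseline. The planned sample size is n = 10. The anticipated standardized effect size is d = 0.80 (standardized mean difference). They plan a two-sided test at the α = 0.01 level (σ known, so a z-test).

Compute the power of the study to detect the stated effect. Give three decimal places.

Power ≈ 0.482

Noncentrality parameter: δ = d·√n = 0.80 × √10 = 2.5298
Critical value for a two-sided test at α = 0.01: z_{α/2} = 2.576.
Power = Φ(δ − 2.576) + Φ(−δ − 2.576) = Φ(-0.046) + Φ(-5.106) = 0.4817 + 0.0000 = 0.4817.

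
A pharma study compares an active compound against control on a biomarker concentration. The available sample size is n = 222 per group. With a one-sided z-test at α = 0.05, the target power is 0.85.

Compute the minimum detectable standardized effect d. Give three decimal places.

Required noncentrality: δ = z_{0.05} + z_{0.15} = 1.645 + 1.036 = 2.681.
δ = d·√(n/2) ⇒ d = δ/√(n/2) = 2.681/√(222/2) = 0.2545.

d ≈ 0.254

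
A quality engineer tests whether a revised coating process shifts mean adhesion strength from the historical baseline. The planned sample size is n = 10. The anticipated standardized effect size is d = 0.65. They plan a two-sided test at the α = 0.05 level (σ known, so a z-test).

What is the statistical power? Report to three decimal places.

Noncentrality parameter: δ = d·√n = 0.65 × √10 = 2.0555
Critical value for a two-sided test at α = 0.05: z_{α/2} = 1.960.
Power = Φ(δ − 1.960) + Φ(−δ − 1.960) = Φ(0.096) + Φ(-4.015) = 0.5380 + 0.0000 = 0.5381.

Power ≈ 0.538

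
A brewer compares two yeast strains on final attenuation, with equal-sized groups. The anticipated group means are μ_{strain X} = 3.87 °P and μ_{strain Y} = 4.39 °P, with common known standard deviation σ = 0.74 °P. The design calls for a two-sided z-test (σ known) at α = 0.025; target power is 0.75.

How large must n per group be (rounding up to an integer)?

n = 35 per group

Standardized effect: d = |μ_{strain X} − μ_{strain Y}| / σ = |3.87 − 4.39| / 0.74 = 0.7027
For power 0.75 need Φ(δ − z_{0.0125}) = 0.75, so δ = z_{0.0125} + z_{0.25} = 2.241 + 0.674 = 2.916.
(Ignoring the negligible lower-tail rejection probability gives the usual closed-form inversion.)
δ = d·√(n/2) ⇒ n = 2(δ/d)² = 2 × (2.916 / 0.7027)² = 34.44.
Round up to the next whole unit.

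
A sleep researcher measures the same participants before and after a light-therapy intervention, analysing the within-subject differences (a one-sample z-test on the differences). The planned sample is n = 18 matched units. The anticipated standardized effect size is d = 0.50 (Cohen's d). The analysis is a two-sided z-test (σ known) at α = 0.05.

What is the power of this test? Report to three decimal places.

Noncentrality parameter: δ = d·√n = 0.50 × √18 = 2.1213
Two-sided α = 0.05 → critical value z_{0.025} = 1.960.
Power = Φ(δ − 1.960) + Φ(−δ − 1.960) = Φ(0.161) + Φ(-4.081) = 0.5641 + 0.0000 = 0.5641.

Power ≈ 0.564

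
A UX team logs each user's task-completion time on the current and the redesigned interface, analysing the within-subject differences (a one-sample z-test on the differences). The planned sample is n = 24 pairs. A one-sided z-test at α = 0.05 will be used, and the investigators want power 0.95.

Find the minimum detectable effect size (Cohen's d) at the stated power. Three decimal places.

d ≈ 0.672

Need Φ(δ − 1.645) = 0.95, so δ = 1.645 + 1.645 = 3.290.
δ = d·√n ⇒ d = δ/√n = 3.290/√24 = 0.6715.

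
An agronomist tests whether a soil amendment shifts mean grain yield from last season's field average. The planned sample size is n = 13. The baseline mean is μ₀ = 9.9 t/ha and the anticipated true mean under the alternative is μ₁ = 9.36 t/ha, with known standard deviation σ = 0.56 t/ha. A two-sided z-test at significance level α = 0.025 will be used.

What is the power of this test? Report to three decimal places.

Power ≈ 0.892

Standardized effect: d = |μ₁ − μ₀| / σ = |9.36 − 9.9| / 0.56 = 0.9643
Noncentrality parameter: δ = d·√n = 0.9643 × √13 = 3.4768
Critical value for a two-sided test at α = 0.025: z_{α/2} = 2.241.
Power = Φ(δ − 2.241) + Φ(−δ − 2.241) = Φ(1.235) + Φ(-5.718) = 0.8917 + 0.0000 = 0.8917.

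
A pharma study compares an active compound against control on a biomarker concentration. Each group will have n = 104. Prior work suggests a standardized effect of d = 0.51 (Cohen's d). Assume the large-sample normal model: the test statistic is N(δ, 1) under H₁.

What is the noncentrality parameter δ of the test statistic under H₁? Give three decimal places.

δ ≈ 3.678

δ = d·√(n/2) = 0.51 × √(104/2) = 3.6777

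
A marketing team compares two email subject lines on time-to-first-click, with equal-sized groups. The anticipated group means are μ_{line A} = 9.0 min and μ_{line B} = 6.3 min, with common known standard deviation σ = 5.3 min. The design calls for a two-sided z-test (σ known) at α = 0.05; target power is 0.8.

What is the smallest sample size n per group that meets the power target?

Standardized effect: d = |μ_{line A} − μ_{line B}| / σ = |9.0 − 6.3| / 5.3 = 0.5094
Set Φ(δ − 1.960) = 0.8; then δ − 1.960 = Φ⁻¹(0.8) = 0.842, giving δ = 2.802.
(Ignoring the negligible lower-tail rejection probability gives the usual closed-form inversion.)
δ = d·√(n/2) ⇒ n = 2(δ/d)² = 2 × (2.802 / 0.5094)² = 60.49.
Round up to the next whole unit.

n = 61 per group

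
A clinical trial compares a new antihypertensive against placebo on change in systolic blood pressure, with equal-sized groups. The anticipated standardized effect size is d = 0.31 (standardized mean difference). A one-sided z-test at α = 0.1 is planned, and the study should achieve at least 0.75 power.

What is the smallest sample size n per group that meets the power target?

n = 80 per group

For power 0.75 need Φ(δ − z_{0.1}) = 0.75, so δ = z_{0.1} + z_{0.25} = 1.282 + 0.674 = 1.956.
δ = d·√(n/2) ⇒ n = 2(δ/d)² = 2 × (1.956 / 0.31)² = 79.63.
Rounding up, n = 80 per group.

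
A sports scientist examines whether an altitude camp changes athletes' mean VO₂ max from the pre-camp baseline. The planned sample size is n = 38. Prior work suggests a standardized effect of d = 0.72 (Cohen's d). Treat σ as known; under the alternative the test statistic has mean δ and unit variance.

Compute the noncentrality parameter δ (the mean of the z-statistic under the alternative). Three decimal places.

δ ≈ 4.438

The noncentrality parameter scales effect size by the design's sample-size factor: δ = d·√n = 0.72 × √38 = 4.4384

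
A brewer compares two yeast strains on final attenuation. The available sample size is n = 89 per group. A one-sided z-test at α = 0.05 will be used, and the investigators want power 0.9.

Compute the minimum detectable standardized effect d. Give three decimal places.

d ≈ 0.439

Required noncentrality: δ = z_{0.05} + z_{0.10} = 1.645 + 1.282 = 2.926.
δ = d·√(n/2) ⇒ d = δ/√(n/2) = 2.926/√(89/2) = 0.4387.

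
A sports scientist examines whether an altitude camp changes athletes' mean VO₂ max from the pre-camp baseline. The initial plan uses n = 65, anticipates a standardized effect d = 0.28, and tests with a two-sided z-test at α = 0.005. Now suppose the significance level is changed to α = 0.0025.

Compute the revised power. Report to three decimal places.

Power ≈ 0.222

δ = d·√n = 0.28 × √65 = 2.2574 (unchanged). New critical value: z_{0.0013} = 3.023.
Revised power = Φ(δ − 3.023) + Φ(−δ − 3.023) = Φ(-0.766) + Φ(-5.281) = 0.2219 + 0.0000 = 0.2219.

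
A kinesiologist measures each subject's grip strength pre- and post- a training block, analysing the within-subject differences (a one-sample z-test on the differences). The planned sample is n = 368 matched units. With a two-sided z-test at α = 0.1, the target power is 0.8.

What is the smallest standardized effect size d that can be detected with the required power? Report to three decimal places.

Required noncentrality: δ = z_{0.05} + z_{0.20} = 1.645 + 0.842 = 2.486.
(The second rejection-region term Φ(−δ − z_{α/2}) is negligible and dropped.)
δ = d·√n ⇒ d = δ/√n = 2.486/√368 = 0.1296.

d ≈ 0.130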